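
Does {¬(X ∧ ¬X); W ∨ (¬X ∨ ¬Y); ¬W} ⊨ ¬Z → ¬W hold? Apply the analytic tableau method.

Initial set: {¬(X ∧ ¬X); (W ∨ (¬X ∨ ¬Y)); ¬W; ¬(¬Z → ¬W)}.
¬(¬Z → ¬W): α-rule — add ¬Z, ¬¬W.
× closes — contains both W and ¬W.
All 1 branch closes.
Every branch closed, so the premises entail the conclusion.

Yes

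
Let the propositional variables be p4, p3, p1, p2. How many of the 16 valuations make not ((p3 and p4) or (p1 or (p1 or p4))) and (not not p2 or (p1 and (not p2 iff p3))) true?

2

Initial set: {(not ((p3 and p4) or (p1 or (p1 or p4))) and (not not p2 or (p1 and (not p2 iff p3))))}.
(not ((p3 and p4) or (p1 or (p1 or p4))) and (not not p2 or (p1 and (not p2 iff p3)))): α-rule — add not ((p3 and p4) or (p1 or (p1 or p4))), (not not p2 or (p1 and (not p2 iff p3))).
not ((p3 and p4) or (p1 or (p1 or p4))): α-rule — add not (p3 and p4), not (p1 or (p1 or p4)).
not (p1 or (p1 or p4)): α-rule — add not p1, not (p1 or p4).
not (p1 or p4): α-rule — add not p1, not p4.
(not not p2 or (p1 and (not p2 iff p3))): β-rule — branch into not not p2  //  (p1 and (not p2 iff p3)).
  branch 1 (add not not p2):
    not not p2: drop double negation, giving p2.
    not (p3 and p4): β-rule — branch into not p3  //  not p4.
      branch 1.1 (add not p3):
        ○ open, literals {p1=F, p2=T, p3=F, p4=F}.
      branch 1.2 (add not p4):
        ○ open, literals {p1=F, p2=T, p4=F}.
  branch 2 (add (p1 and (not p2 iff p3))):
    (p1 and (not p2 iff p3)): α-rule — add p1, (not p2 iff p3).
    × closes — contains both p1 and not p1.
1 branch closed, 2 open.
Each open branch fixes some atoms; the unmentioned ones are free. Counting distinct full assignments: branch {p1=F, p2=T, p3=F, p4=F} (none free) contributes 1 new; branch {p1=F, p2=T, p4=F} (p3) contributes 1 new. Total: 2.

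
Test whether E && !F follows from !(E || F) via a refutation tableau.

Initial set: {!(E || F); !(E && !F)}.
!(E || F): α-rule — add !E, !F.
!(E && !F): β-rule — branch into !E  //  !!F.
  branch 1 (add !E):
    ○ open, literals {E=F, F=F}.
  branch 2 (add !!F):
    × closes — contains both F and !F.
1 branch closed, 1 open.
An open branch gives a countermodel: E=F, F=F (unmentioned atoms arbitrary); the premises hold there but the conclusion fails.

No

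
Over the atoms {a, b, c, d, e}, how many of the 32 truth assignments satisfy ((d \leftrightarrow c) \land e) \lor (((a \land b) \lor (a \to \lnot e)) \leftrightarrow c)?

20

Initial set: {(((d \leftrightarrow c) \land e) \lor (((a \land b) \lor (a \to \lnot e)) \leftrightarrow c))}.
(((d \leftrightarrow c) \land e) \lor (((a \land b) \lor (a \to \lnot e)) \leftrightarrow c)): β-rule — branch into ((d \leftrightarrow c) \land e)  //  (((a \land b) \lor (a \to \lnot e)) \leftrightarrow c).
  branch 1 (add ((d \leftrightarrow c) \land e)):
    ((d \leftrightarrow c) \land e): α-rule — add (d \leftrightarrow c), e.
    (d \leftrightarrow c): β-rule — branch into d, c  //  \lnot d, \lnot c.
      branch 1.1 (add d, c):
        ○ open, literals {c=1, d=1, e=1}.
      branch 1.2 (add \lnot d, \lnot c):
        ○ open, literals {c=0, d=0, e=1}.
  branch 2 (add (((a \land b) \lor (a \to \lnot e)) \leftrightarrow c)):
    (((a \land b) \lor (a \to \lnot e)) \leftrightarrow c): β-rule — branch into ((a \land b) \lor (a \to \lnot e)), c  //  \lnot ((a \land b) \lor (a \to \lnot e)), \lnot c.
      branch 2.1 (add ((a \land b) \lor (a \to \lnot e)), c):
        ((a \land b) \lor (a \to \lnot e)): β-rule — branch into (a \land b)  //  (a \to \lnot e).
          branch 2.1.1 (add (a \land b)):
            (a \land b): α-rule — add a, b.
            ○ open, literals {a=1, b=1, c=1}.
          branch 2.1.2 (add (a \to \lnot e)):
            (a \to \lnot e): β-rule — branch into \lnot a  //  \lnot e.
              branch 2.1.2.1 (add \lnot a):
                ○ open, literals {a=0, c=1}.
              branch 2.1.2.2 (add \lnot e):
                ○ open, literals {c=1, e=0}.
      branch 2.2 (add \lnot ((a \land b) \lor (a \to \lnot e)), \lnot c):
        \lnot ((a \land b) \lor (a \to \lnot e)): α-rule — add \lnot (a \land b), \lnot (a \to \lnot e).
        \lnot (a \to \lnot e): α-rule — add a, \lnot \lnot e.
        \lnot (a \land b): β-rule — branch into \lnot a  //  \lnot b.
          branch 2.2.1 (add \lnot a):
            × closes — contains both a and \lnot a.
          branch 2.2.2 (add \lnot b):
            ○ open, literals {a=1, b=0, c=0, e=1}.
1 branch closed, 6 open.
Each open branch fixes some atoms; the unmentioned ones are free. Counting distinct full assignments: branch {c=1, d=1, e=1} (a, b) contributes 4 new; branch {c=0, d=0, e=1} (a, b) contributes 4 new; branch {a=1, b=1, c=1} (d, e) contributes 3 new; branch {a=0, c=1} (b, d, e) contributes 6 new; branch {c=1, e=0} (a, b, d) contributes 2 new; branch {a=1, b=0, c=0, e=1} (d) contributes 1 new. Total: 20.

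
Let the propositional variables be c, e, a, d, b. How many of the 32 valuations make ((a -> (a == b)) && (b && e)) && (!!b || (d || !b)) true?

Initial set: {(((a -> (a == b)) && (b && e)) && (!!b || (d || !b)))}.
(((a -> (a == b)) && (b && e)) && (!!b || (d || !b))): α-rule — add ((a -> (a == b)) && (b && e)), (!!b || (d || !b)).
((a -> (a == b)) && (b && e)): α-rule — add (a -> (a == b)), (b && e).
(b && e): α-rule — add b, e.
(!!b || (d || !b)): β-rule — branch into !!b  //  (d || !b).
  branch 1 (add !!b):
    !!b: drop double negation, giving b.
    (a -> (a == b)): β-rule — branch into !a  //  (a == b).
      branch 1.1 (add !a):
        ○ open, literals {a=0, b=1, e=1}.
      branch 1.2 (add (a == b)):
        (a == b): β-rule — branch into a, b  //  !a, !b.
          branch 1.2.1 (add a, b):
            ○ open, literals {a=1, b=1, e=1}.
          branch 1.2.2 (add !a, !b):
            × closes — contains both b and !b.
  branch 2 (add (d || !b)):
    (a -> (a == b)): β-rule — branch into !a  //  (a == b).
      branch 2.1 (add !a):
        (d || !b): β-rule — branch into d  //  !b.
          branch 2.1.1 (add d):
            ○ open, literals {a=0, b=1, d=1, e=1}.
          branch 2.1.2 (add !b):
            × closes — contains both b and !b.
      branch 2.2 (add (a == b)):
        (d || !b): β-rule — branch into d  //  !b.
          branch 2.2.1 (add d):
            (a == b): β-rule — branch into a, b  //  !a, !b.
              branch 2.2.1.1 (add a, b):
                ○ open, literals {a=1, b=1, d=1, e=1}.
              branch 2.2.1.2 (add !a, !b):
                × closes — contains both b and !b.
          branch 2.2.2 (add !b):
            × closes — contains both b and !b.
4 branches closed, 4 open.
Each open branch fixes some atoms; the unmentioned ones are free. Counting distinct full assignments: branch {a=0, b=1, e=1} (c, d) contributes 4 new; branch {a=1, b=1, e=1} (c, d) contributes 4 new; branch {a=0, b=1, d=1, e=1} (c) contributes 0 new; branch {a=1, b=1, d=1, e=1} (c) contributes 0 new. Total: 8.

8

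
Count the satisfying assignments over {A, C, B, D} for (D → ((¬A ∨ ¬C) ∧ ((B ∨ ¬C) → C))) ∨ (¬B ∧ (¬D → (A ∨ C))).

Initial set: {T ((D → ((¬A ∨ ¬C) ∧ ((B ∨ ¬C) → C))) ∨ (¬B ∧ (¬D → (A ∨ C))))}.
T ((D → ((¬A ∨ ¬C) ∧ ((B ∨ ¬C) → C))) ∨ (¬B ∧ (¬D → (A ∨ C)))): β-rule — branch into T (D → ((¬A ∨ ¬C) ∧ ((B ∨ ¬C) → C)))  //  T (¬B ∧ (¬D → (A ∨ C))).
  branch 1 (add T (D → ((¬A ∨ ¬C) ∧ ((B ∨ ¬C) → C)))):
    T (D → ((¬A ∨ ¬C) ∧ ((B ∨ ¬C) → C))): β-rule — branch into F D  //  T ((¬A ∨ ¬C) ∧ ((B ∨ ¬C) → C)).
      branch 1.1 (add F D):
        ○ open, literals {D=F}.
      branch 1.2 (add T ((¬A ∨ ¬C) ∧ ((B ∨ ¬C) → C))):
        T ((¬A ∨ ¬C) ∧ ((B ∨ ¬C) → C)): α-rule — add T (¬A ∨ ¬C), T ((B ∨ ¬C) → C).
        T (¬A ∨ ¬C): β-rule — branch into T ¬A  //  T ¬C.
          branch 1.2.1 (add T ¬A):
            T ((B ∨ ¬C) → C): β-rule — branch into F (B ∨ ¬C)  //  T C.
              branch 1.2.1.1 (add F (B ∨ ¬C)):
                F (B ∨ ¬C): α-rule — add F B, F ¬C.
                ○ open, literals {A=F, B=F, C=T}.
              branch 1.2.1.2 (add T C):
                ○ open, literals {A=F, C=T}.
          branch 1.2.2 (add T ¬C):
            T ((B ∨ ¬C) → C): β-rule — branch into F (B ∨ ¬C)  //  T C.
              branch 1.2.2.1 (add F (B ∨ ¬C)):
                F (B ∨ ¬C): α-rule — add F B, F ¬C.
                × closes — contains both C and ¬C.
              branch 1.2.2.2 (add T C):
                × closes — contains both C and ¬C.
  branch 2 (add T (¬B ∧ (¬D → (A ∨ C)))):
    T (¬B ∧ (¬D → (A ∨ C))): α-rule — add T ¬B, T (¬D → (A ∨ C)).
    T (¬D → (A ∨ C)): β-rule — branch into F ¬D  //  T (A ∨ C).
      branch 2.1 (add F ¬D):
        ○ open, literals {B=F, D=T}.
      branch 2.2 (add T (A ∨ C)):
        T (A ∨ C): β-rule — branch into T A  //  T C.
          branch 2.2.1 (add T A):
            ○ open, literals {A=T, B=F}.
          branch 2.2.2 (add T C):
            ○ open, literals {B=F, C=T}.
2 branches closed, 6 open.
Each open branch fixes some atoms; the unmentioned ones are free. Counting distinct full assignments: branch {D=F} (A, C, B) contributes 8 new; branch {A=F, B=F, C=T} (D) contributes 1 new; branch {A=F, C=T} (B, D) contributes 1 new; branch {B=F, D=T} (A, C) contributes 3 new; branch {A=T, B=F} (C, D) contributes 0 new; branch {B=F, C=T} (A, D) contributes 0 new. Total: 13.

13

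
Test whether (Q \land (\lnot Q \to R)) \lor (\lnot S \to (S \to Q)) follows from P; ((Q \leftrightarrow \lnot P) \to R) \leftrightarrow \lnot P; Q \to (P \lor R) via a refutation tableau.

Initial set: {P; (((Q \leftrightarrow \lnot P) \to R) \leftrightarrow \lnot P); (Q \to (P \lor R)); \lnot ((Q \land (\lnot Q \to R)) \lor (\lnot S \to (S \to Q)))}.
\lnot ((Q \land (\lnot Q \to R)) \lor (\lnot S \to (S \to Q))): α-rule — add \lnot (Q \land (\lnot Q \to R)), \lnot (\lnot S \to (S \to Q)).
\lnot (\lnot S \to (S \to Q)): α-rule — add \lnot S, \lnot (S \to Q).
\lnot (S \to Q): α-rule — add S, \lnot Q.
× closes — contains both S and \lnot S.
All 1 branch closes.
Every branch closed, so the premises entail the conclusion.

Yes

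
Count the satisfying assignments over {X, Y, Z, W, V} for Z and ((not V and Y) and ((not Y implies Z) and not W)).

2

Initial set: {(Z and ((not V and Y) and ((not Y implies Z) and not W)))}.
(Z and ((not V and Y) and ((not Y implies Z) and not W))): α-rule — add Z, ((not V and Y) and ((not Y implies Z) and not W)).
((not V and Y) and ((not Y implies Z) and not W)): α-rule — add (not V and Y), ((not Y implies Z) and not W).
(not V and Y): α-rule — add not V, Y.
((not Y implies Z) and not W): α-rule — add (not Y implies Z), not W.
(not Y implies Z): β-rule — branch into not not Y  //  Z.
  branch 1 (add not not Y):
    ○ open, literals {V=false, W=false, Y=true, Z=true}.
  branch 2 (add Z):
    ○ open, literals {V=false, W=false, Y=true, Z=true}.
0 branches closed, 2 open.
Each open branch fixes some atoms; the unmentioned ones are free. Counting distinct full assignments: branch {V=false, W=false, Y=true, Z=true} (X) contributes 2 new; branch {V=false, W=false, Y=true, Z=true} (X) contributes 0 new. Total: 2.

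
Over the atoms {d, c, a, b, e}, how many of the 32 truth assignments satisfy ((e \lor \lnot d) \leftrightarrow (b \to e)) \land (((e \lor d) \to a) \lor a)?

14

Initial set: {(((e \lor \lnot d) \leftrightarrow (b \to e)) \land (((e \lor d) \to a) \lor a))}.
(((e \lor \lnot d) \leftrightarrow (b \to e)) \land (((e \lor d) \to a) \lor a)): α-rule — add ((e \lor \lnot d) \leftrightarrow (b \to e)), (((e \lor d) \to a) \lor a).
((e \lor \lnot d) \leftrightarrow (b \to e)): β-rule — branch into (e \lor \lnot d), (b \to e)  //  \lnot (e \lor \lnot d), \lnot (b \to e).
  branch 1 (add (e \lor \lnot d), (b \to e)):
    (((e \lor d) \to a) \lor a): β-rule — branch into ((e \lor d) \to a)  //  a.
      branch 1.1 (add ((e \lor d) \to a)):
        (e \lor \lnot d): β-rule — branch into e  //  \lnot d.
          branch 1.1.1 (add e):
            (b \to e): β-rule — branch into \lnot b  //  e.
              branch 1.1.1.1 (add \lnot b):
                ((e \lor d) \to a): β-rule — branch into \lnot (e \lor d)  //  a.
                  branch 1.1.1.1.1 (add \lnot (e \lor d)):
                    \lnot (e \lor d): α-rule — add \lnot e, \lnot d.
                    × closes — contains both e and \lnot e.
                  branch 1.1.1.1.2 (add a):
                    ○ open, literals {a=true, b=false, e=true}.
              branch 1.1.1.2 (add e):
                ((e \lor d) \to a): β-rule — branch into \lnot (e \lor d)  //  a.
                  branch 1.1.1.2.1 (add \lnot (e \lor d)):
                    \lnot (e \lor d): α-rule — add \lnot e, \lnot d.
                    × closes — contains both e and \lnot e.
                  branch 1.1.1.2.2 (add a):
                    ○ open, literals {a=true, e=true}.
          branch 1.1.2 (add \lnot d):
            (b \to e): β-rule — branch into \lnot b  //  e.
              branch 1.1.2.1 (add \lnot b):
                ((e \lor d) \to a): β-rule — branch into \lnot (e \lor d)  //  a.
                  branch 1.1.2.1.1 (add \lnot (e \lor d)):
                    \lnot (e \lor d): α-rule — add \lnot e, \lnot d.
                    ○ open, literals {b=false, d=false, e=false}.
                  branch 1.1.2.1.2 (add a):
                    ○ open, literals {a=true, b=false, d=false}.
              branch 1.1.2.2 (add e):
                ((e \lor d) \to a): β-rule — branch into \lnot (e \lor d)  //  a.
                  branch 1.1.2.2.1 (add \lnot (e \lor d)):
                    \lnot (e \lor d): α-rule — add \lnot e, \lnot d.
                    × closes — contains both e and \lnot e.
                  branch 1.1.2.2.2 (add a):
                    ○ open, literals {a=true, d=false, e=true}.
      branch 1.2 (add a):
        (e \lor \lnot d): β-rule — branch into e  //  \lnot d.
          branch 1.2.1 (add e):
            (b \to e): β-rule — branch into \lnot b  //  e.
              branch 1.2.1.1 (add \lnot b):
                ○ open, literals {a=true, b=false, e=true}.
              branch 1.2.1.2 (add e):
                ○ open, literals {a=true, e=true}.
          branch 1.2.2 (add \lnot d):
            (b \to e): β-rule — branch into \lnot b  //  e.
              branch 1.2.2.1 (add \lnot b):
                ○ open, literals {a=true, b=false, d=false}.
              branch 1.2.2.2 (add e):
                ○ open, literals {a=true, d=false, e=true}.
  branch 2 (add \lnot (e \lor \lnot d), \lnot (b \to e)):
    \lnot (e \lor \lnot d): α-rule — add \lnot e, \lnot \lnot d.
    \lnot (b \to e): α-rule — add b, \lnot e.
    (((e \lor d) \to a) \lor a): β-rule — branch into ((e \lor d) \to a)  //  a.
      branch 2.1 (add ((e \lor d) \to a)):
        ((e \lor d) \to a): β-rule — branch into \lnot (e \lor d)  //  a.
          branch 2.1.1 (add \lnot (e \lor d)):
            \lnot (e \lor d): α-rule — add \lnot e, \lnot d.
            × closes — contains both d and \lnot d.
          branch 2.1.2 (add a):
            ○ open, literals {a=true, b=true, d=true, e=false}.
      branch 2.2 (add a):
        ○ open, literals {a=true, b=true, d=true, e=false}.
4 branches closed, 11 open.
Each open branch fixes some atoms; the unmentioned ones are free. Counting distinct full assignments: branch {a=true, b=false, e=true} (d, c) contributes 4 new; branch {a=true, e=true} (d, c, b) contributes 4 new; branch {b=false, d=false, e=false} (c, a) contributes 4 new; branch {a=true, b=false, d=false} (c, e) contributes 0 new; branch {a=true, d=false, e=true} (c, b) contributes 0 new; branch {a=true, b=false, e=true} (d, c) contributes 0 new; branch {a=true, e=true} (d, c, b) contributes 0 new; branch {a=true, b=false, d=false} (c, e) contributes 0 new; branch {a=true, d=false, e=true} (c, b) contributes 0 new; branch {a=true, b=true, d=true, e=false} (c) contributes 2 new; branch {a=true, b=true, d=true, e=false} (c) contributes 0 new. Total: 14.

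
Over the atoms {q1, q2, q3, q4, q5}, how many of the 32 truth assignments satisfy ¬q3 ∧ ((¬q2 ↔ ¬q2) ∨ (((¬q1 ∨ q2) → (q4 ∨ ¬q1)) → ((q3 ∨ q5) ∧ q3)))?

16

Initial set: {(¬q3 ∧ ((¬q2 ↔ ¬q2) ∨ (((¬q1 ∨ q2) → (q4 ∨ ¬q1)) → ((q3 ∨ q5) ∧ q3))))}.
(¬q3 ∧ ((¬q2 ↔ ¬q2) ∨ (((¬q1 ∨ q2) → (q4 ∨ ¬q1)) → ((q3 ∨ q5) ∧ q3)))): α-rule — add ¬q3, ((¬q2 ↔ ¬q2) ∨ (((¬q1 ∨ q2) → (q4 ∨ ¬q1)) → ((q3 ∨ q5) ∧ q3))).
((¬q2 ↔ ¬q2) ∨ (((¬q1 ∨ q2) → (q4 ∨ ¬q1)) → ((q3 ∨ q5) ∧ q3))): β-rule — branch into (¬q2 ↔ ¬q2)  //  (((¬q1 ∨ q2) → (q4 ∨ ¬q1)) → ((q3 ∨ q5) ∧ q3)).
  branch 1 (add (¬q2 ↔ ¬q2)):
    (¬q2 ↔ ¬q2): β-rule — branch into ¬q2, ¬q2  //  ¬¬q2, ¬¬q2.
      branch 1.1 (add ¬q2, ¬q2):
        ○ open, literals {q2=F, q3=F}.
      branch 1.2 (add ¬¬q2, ¬¬q2):
        ○ open, literals {q2=T, q3=F}.
  branch 2 (add (((¬q1 ∨ q2) → (q4 ∨ ¬q1)) → ((q3 ∨ q5) ∧ q3))):
    (((¬q1 ∨ q2) → (q4 ∨ ¬q1)) → ((q3 ∨ q5) ∧ q3)): β-rule — branch into ¬((¬q1 ∨ q2) → (q4 ∨ ¬q1))  //  ((q3 ∨ q5) ∧ q3).
      branch 2.1 (add ¬((¬q1 ∨ q2) → (q4 ∨ ¬q1))):
        ¬((¬q1 ∨ q2) → (q4 ∨ ¬q1)): α-rule — add (¬q1 ∨ q2), ¬(q4 ∨ ¬q1).
        ¬(q4 ∨ ¬q1): α-rule — add ¬q4, ¬¬q1.
        (¬q1 ∨ q2): β-rule — branch into ¬q1  //  q2.
          branch 2.1.1 (add ¬q1):
            × closes — contains both q1 and ¬q1.
          branch 2.1.2 (add q2):
            ○ open, literals {q1=T, q2=T, q3=F, q4=F}.
      branch 2.2 (add ((q3 ∨ q5) ∧ q3)):
        ((q3 ∨ q5) ∧ q3): α-rule — add (q3 ∨ q5), q3.
        × closes — contains both q3 and ¬q3.
2 branches closed, 3 open.
Each open branch fixes some atoms; the unmentioned ones are free. Counting distinct full assignments: branch {q2=F, q3=F} (q1, q4, q5) contributes 8 new; branch {q2=T, q3=F} (q1, q4, q5) contributes 8 new; branch {q1=T, q2=T, q3=F, q4=F} (q5) contributes 0 new. Total: 16.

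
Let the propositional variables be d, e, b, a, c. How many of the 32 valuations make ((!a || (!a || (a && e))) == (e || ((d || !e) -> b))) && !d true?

12

Initial set: {(((!a || (!a || (a && e))) == (e || ((d || !e) -> b))) && !d)}.
(((!a || (!a || (a && e))) == (e || ((d || !e) -> b))) && !d): α-rule — add ((!a || (!a || (a && e))) == (e || ((d || !e) -> b))), !d.
((!a || (!a || (a && e))) == (e || ((d || !e) -> b))): β-rule — branch into (!a || (!a || (a && e))), (e || ((d || !e) -> b))  //  !(!a || (!a || (a && e))), !(e || ((d || !e) -> b)).
  branch 1 (add (!a || (!a || (a && e))), (e || ((d || !e) -> b))):
    (!a || (!a || (a && e))): β-rule — branch into !a  //  (!a || (a && e)).
      branch 1.1 (add !a):
        (e || ((d || !e) -> b)): β-rule — branch into e  //  ((d || !e) -> b).
          branch 1.1.1 (add e):
            ○ open, literals {a=F, d=F, e=T}.
          branch 1.1.2 (add ((d || !e) -> b)):
            ((d || !e) -> b): β-rule — branch into !(d || !e)  //  b.
              branch 1.1.2.1 (add !(d || !e)):
                !(d || !e): α-rule — add !d, !!e.
                ○ open, literals {a=F, d=F, e=T}.
              branch 1.1.2.2 (add b):
                ○ open, literals {a=F, b=T, d=F}.
      branch 1.2 (add (!a || (a && e))):
        (e || ((d || !e) -> b)): β-rule — branch into e  //  ((d || !e) -> b).
          branch 1.2.1 (add e):
            (!a || (a && e)): β-rule — branch into !a  //  (a && e).
              branch 1.2.1.1 (add !a):
                ○ open, literals {a=F, d=F, e=T}.
              branch 1.2.1.2 (add (a && e)):
                (a && e): α-rule — add a, e.
                ○ open, literals {a=T, d=F, e=T}.
          branch 1.2.2 (add ((d || !e) -> b)):
            (!a || (a && e)): β-rule — branch into !a  //  (a && e).
              branch 1.2.2.1 (add !a):
                ((d || !e) -> b): β-rule — branch into !(d || !e)  //  b.
                  branch 1.2.2.1.1 (add !(d || !e)):
                    !(d || !e): α-rule — add !d, !!e.
                    ○ open, literals {a=F, d=F, e=T}.
                  branch 1.2.2.1.2 (add b):
                    ○ open, literals {a=F, b=T, d=F}.
              branch 1.2.2.2 (add (a && e)):
                (a && e): α-rule — add a, e.
                ((d || !e) -> b): β-rule — branch into !(d || !e)  //  b.
                  branch 1.2.2.2.1 (add !(d || !e)):
                    !(d || !e): α-rule — add !d, !!e.
                    ○ open, literals {a=T, d=F, e=T}.
                  branch 1.2.2.2.2 (add b):
                    ○ open, literals {a=T, b=T, d=F, e=T}.
  branch 2 (add !(!a || (!a || (a && e))), !(e || ((d || !e) -> b))):
    !(!a || (!a || (a && e))): α-rule — add !!a, !(!a || (a && e)).
    !(e || ((d || !e) -> b)): α-rule — add !e, !((d || !e) -> b).
    !(!a || (a && e)): α-rule — add !!a, !(a && e).
    !((d || !e) -> b): α-rule — add (d || !e), !b.
    !(a && e): β-rule — branch into !a  //  !e.
      branch 2.1 (add !a):
        × closes — contains both a and !a.
      branch 2.2 (add !e):
        (d || !e): β-rule — branch into d  //  !e.
          branch 2.2.1 (add d):
            × closes — contains both d and !d.
          branch 2.2.2 (add !e):
            ○ open, literals {a=T, b=F, d=F, e=F}.
2 branches closed, 10 open.
Each open branch fixes some atoms; the unmentioned ones are free. Counting distinct full assignments: branch {a=F, d=F, e=T} (b, c) contributes 4 new; branch {a=F, d=F, e=T} (b, c) contributes 0 new; branch {a=F, b=T, d=F} (e, c) contributes 2 new; branch {a=F, d=F, e=T} (b, c) contributes 0 new; branch {a=T, d=F, e=T} (b, c) contributes 4 new; branch {a=F, d=F, e=T} (b, c) contributes 0 new; branch {a=F, b=T, d=F} (e, c) contributes 0 new; branch {a=T, d=F, e=T} (b, c) contributes 0 new; branch {a=T, b=T, d=F, e=T} (c) contributes 0 new; branch {a=T, b=F, d=F, e=F} (c) contributes 2 new. Total: 12.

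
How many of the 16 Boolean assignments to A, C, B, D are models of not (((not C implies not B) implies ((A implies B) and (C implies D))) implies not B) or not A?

Initial set: {T (not (((not C implies not B) implies ((A implies B) and (C implies D))) implies not B) or not A)}.
T (not (((not C implies not B) implies ((A implies B) and (C implies D))) implies not B) or not A): β-rule — branch into T not (((not C implies not B) implies ((A implies B) and (C implies D))) implies not B)  //  T not A.
  branch 1 (add T not (((not C implies not B) implies ((A implies B) and (C implies D))) implies not B)):
    T not (((not C implies not B) implies ((A implies B) and (C implies D))) implies not B): α-rule — add T ((not C implies not B) implies ((A implies B) and (C implies D))), F not B.
    T ((not C implies not B) implies ((A implies B) and (C implies D))): β-rule — branch into F (not C implies not B)  //  T ((A implies B) and (C implies D)).
      branch 1.1 (add F (not C implies not B)):
        F (not C implies not B): α-rule — add T not C, F not B.
        ○ open, literals {B=true, C=false}.
      branch 1.2 (add T ((A implies B) and (C implies D))):
        T ((A implies B) and (C implies D)): α-rule — add T (A implies B), T (C implies D).
        T (A implies B): β-rule — branch into F A  //  T B.
          branch 1.2.1 (add F A):
            T (C implies D): β-rule — branch into F C  //  T D.
              branch 1.2.1.1 (add F C):
                ○ open, literals {A=false, B=true, C=false}.
              branch 1.2.1.2 (add T D):
                ○ open, literals {A=false, B=true, D=true}.
          branch 1.2.2 (add T B):
            T (C implies D): β-rule — branch into F C  //  T D.
              branch 1.2.2.1 (add F C):
                ○ open, literals {B=true, C=false}.
              branch 1.2.2.2 (add T D):
                ○ open, literals {B=true, D=true}.
  branch 2 (add T not A):
    ○ open, literals {A=false}.
0 branches closed, 6 open.
Each open branch fixes some atoms; the unmentioned ones are free. Counting distinct full assignments: branch {B=true, C=false} (A, D) contributes 4 new; branch {A=false, B=true, C=false} (D) contributes 0 new; branch {A=false, B=true, D=true} (C) contributes 1 new; branch {B=true, C=false} (A, D) contributes 0 new; branch {B=true, D=true} (A, C) contributes 1 new; branch {A=false} (C, B, D) contributes 5 new. Total: 11.

11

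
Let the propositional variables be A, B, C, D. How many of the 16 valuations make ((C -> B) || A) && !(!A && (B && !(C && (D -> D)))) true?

Initial set: {T (((C -> B) || A) && !(!A && (B && !(C && (D -> D)))))}.
T (((C -> B) || A) && !(!A && (B && !(C && (D -> D))))): α-rule — add T ((C -> B) || A), T !(!A && (B && !(C && (D -> D)))).
T ((C -> B) || A): β-rule — branch into T (C -> B)  //  T A.
  branch 1 (add T (C -> B)):
    T !(!A && (B && !(C && (D -> D)))): β-rule — branch into F !A  //  F (B && !(C && (D -> D))).
      branch 1.1 (add F !A):
        T (C -> B): β-rule — branch into F C  //  T B.
          branch 1.1.1 (add F C):
            ○ open, literals {A=T, C=F}.
          branch 1.1.2 (add T B):
            ○ open, literals {A=T, B=T}.
      branch 1.2 (add F (B && !(C && (D -> D)))):
        T (C -> B): β-rule — branch into F C  //  T B.
          branch 1.2.1 (add F C):
            F (B && !(C && (D -> D))): β-rule — branch into F B  //  F !(C && (D -> D)).
              branch 1.2.1.1 (add F B):
                ○ open, literals {B=F, C=F}.
              branch 1.2.1.2 (add F !(C && (D -> D))):
                F !(C && (D -> D)): α-rule — add T C, T (D -> D).
                × closes — contains both C and !C.
          branch 1.2.2 (add T B):
            F (B && !(C && (D -> D))): β-rule — branch into F B  //  F !(C && (D -> D)).
              branch 1.2.2.1 (add F B):
                × closes — contains both B and !B.
              branch 1.2.2.2 (add F !(C && (D -> D))):
                F !(C && (D -> D)): α-rule — add T C, T (D -> D).
                T (D -> D): β-rule — branch into F D  //  T D.
                  branch 1.2.2.2.1 (add F D):
                    ○ open, literals {B=T, C=T, D=F}.
                  branch 1.2.2.2.2 (add T D):
                    ○ open, literals {B=T, C=T, D=T}.
  branch 2 (add T A):
    T !(!A && (B && !(C && (D -> D)))): β-rule — branch into F !A  //  F (B && !(C && (D -> D))).
      branch 2.1 (add F !A):
        ○ open, literals {A=T}.
      branch 2.2 (add F (B && !(C && (D -> D)))):
        F (B && !(C && (D -> D))): β-rule — branch into F B  //  F !(C && (D -> D)).
          branch 2.2.1 (add F B):
            ○ open, literals {A=T, B=F}.
          branch 2.2.2 (add F !(C && (D -> D))):
            F !(C && (D -> D)): α-rule — add T C, T (D -> D).
            T (D -> D): β-rule — branch into F D  //  T D.
              branch 2.2.2.1 (add F D):
                ○ open, literals {A=T, C=T, D=F}.
              branch 2.2.2.2 (add T D):
                ○ open, literals {A=T, C=T, D=T}.
2 branches closed, 9 open.
Each open branch fixes some atoms; the unmentioned ones are free. Counting distinct full assignments: branch {A=T, C=F} (B, D) contributes 4 new; branch {A=T, B=T} (C, D) contributes 2 new; branch {B=F, C=F} (A, D) contributes 2 new; branch {B=T, C=T, D=F} (A) contributes 1 new; branch {B=T, C=T, D=T} (A) contributes 1 new; branch {A=T} (B, C, D) contributes 2 new; branch {A=T, B=F} (C, D) contributes 0 new; branch {A=T, C=T, D=F} (B) contributes 0 new; branch {A=T, C=T, D=T} (B) contributes 0 new. Total: 12.

12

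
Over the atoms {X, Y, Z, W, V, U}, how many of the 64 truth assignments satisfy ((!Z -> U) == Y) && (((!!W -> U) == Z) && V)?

8

Initial set: {(((!Z -> U) == Y) && (((!!W -> U) == Z) && V))}.
(((!Z -> U) == Y) && (((!!W -> U) == Z) && V)): α-rule — add ((!Z -> U) == Y), (((!!W -> U) == Z) && V).
(((!!W -> U) == Z) && V): α-rule — add ((!!W -> U) == Z), V.
((!Z -> U) == Y): β-rule — branch into (!Z -> U), Y  //  !(!Z -> U), !Y.
  branch 1 (add (!Z -> U), Y):
    ((!!W -> U) == Z): β-rule — branch into (!!W -> U), Z  //  !(!!W -> U), !Z.
      branch 1.1 (add (!!W -> U), Z):
        (!Z -> U): β-rule — branch into !!Z  //  U.
          branch 1.1.1 (add !!Z):
            (!!W -> U): β-rule — branch into !!!W  //  U.
              branch 1.1.1.1 (add !!!W):
                !!!W: drop double negation, giving !W.
                ○ open, literals {V=T, W=F, Y=T, Z=T}.
              branch 1.1.1.2 (add U):
                ○ open, literals {U=T, V=T, Y=T, Z=T}.
          branch 1.1.2 (add U):
            (!!W -> U): β-rule — branch into !!!W  //  U.
              branch 1.1.2.1 (add !!!W):
                !!!W: drop double negation, giving !W.
                ○ open, literals {U=T, V=T, W=F, Y=T, Z=T}.
              branch 1.1.2.2 (add U):
                ○ open, literals {U=T, V=T, Y=T, Z=T}.
      branch 1.2 (add !(!!W -> U), !Z):
        !(!!W -> U): α-rule — add !!W, !U.
        !!W: drop double negation, giving W.
        (!Z -> U): β-rule — branch into !!Z  //  U.
          branch 1.2.1 (add !!Z):
            × closes — contains both Z and !Z.
          branch 1.2.2 (add U):
            × closes — contains both U and !U.
  branch 2 (add !(!Z -> U), !Y):
    !(!Z -> U): α-rule — add !Z, !U.
    ((!!W -> U) == Z): β-rule — branch into (!!W -> U), Z  //  !(!!W -> U), !Z.
      branch 2.1 (add (!!W -> U), Z):
        × closes — contains both Z and !Z.
      branch 2.2 (add !(!!W -> U), !Z):
        !(!!W -> U): α-rule — add !!W, !U.
        !!W: drop double negation, giving W.
        ○ open, literals {U=F, V=T, W=T, Y=F, Z=F}.
3 branches closed, 5 open.
Each open branch fixes some atoms; the unmentioned ones are free. Counting distinct full assignments: branch {V=T, W=F, Y=T, Z=T} (X, U) contributes 4 new; branch {U=T, V=T, Y=T, Z=T} (X, W) contributes 2 new; branch {U=T, V=T, W=F, Y=T, Z=T} (X) contributes 0 new; branch {U=T, V=T, Y=T, Z=T} (X, W) contributes 0 new; branch {U=F, V=T, W=T, Y=F, Z=F} (X) contributes 2 new. Total: 8.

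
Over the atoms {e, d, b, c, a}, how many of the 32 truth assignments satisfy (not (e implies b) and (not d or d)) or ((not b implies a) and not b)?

Initial set: {T ((not (e implies b) and (not d or d)) or ((not b implies a) and not b))}.
T ((not (e implies b) and (not d or d)) or ((not b implies a) and not b)): β-rule — branch into T (not (e implies b) and (not d or d))  //  T ((not b implies a) and not b).
  branch 1 (add T (not (e implies b) and (not d or d))):
    T (not (e implies b) and (not d or d)): α-rule — add T not (e implies b), T (not d or d).
    T not (e implies b): α-rule — add T e, F b.
    T (not d or d): β-rule — branch into T not d  //  T d.
      branch 1.1 (add T not d):
        ○ open, literals {b=false, d=false, e=true}.
      branch 1.2 (add T d):
        ○ open, literals {b=false, d=true, e=true}.
  branch 2 (add T ((not b implies a) and not b)):
    T ((not b implies a) and not b): α-rule — add T (not b implies a), T not b.
    T (not b implies a): β-rule — branch into F not b  //  T a.
      branch 2.1 (add F not b):
        × closes — contains both b and not b.
      branch 2.2 (add T a):
        ○ open, literals {a=true, b=false}.
1 branch closed, 3 open.
Each open branch fixes some atoms; the unmentioned ones are free. Counting distinct full assignments: branch {b=false, d=false, e=true} (c, a) contributes 4 new; branch {b=false, d=true, e=true} (c, a) contributes 4 new; branch {a=true, b=false} (e, d, c) contributes 4 new. Total: 12.

12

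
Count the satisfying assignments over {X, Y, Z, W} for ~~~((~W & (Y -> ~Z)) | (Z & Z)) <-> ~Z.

12

Initial set: {(~~~((~W & (Y -> ~Z)) | (Z & Z)) <-> ~Z)}.
(~~~((~W & (Y -> ~Z)) | (Z & Z)) <-> ~Z): β-rule — branch into ~~~((~W & (Y -> ~Z)) | (Z & Z)), ~Z  //  ~~~~((~W & (Y -> ~Z)) | (Z & Z)), ~~Z.
  branch 1 (add ~~~((~W & (Y -> ~Z)) | (Z & Z)), ~Z):
    ~~~((~W & (Y -> ~Z)) | (Z & Z)): drop double negation, giving ~((~W & (Y -> ~Z)) | (Z & Z)).
    ~((~W & (Y -> ~Z)) | (Z & Z)): α-rule — add ~(~W & (Y -> ~Z)), ~(Z & Z).
    ~(~W & (Y -> ~Z)): β-rule — branch into ~~W  //  ~(Y -> ~Z).
      branch 1.1 (add ~~W):
        ~(Z & Z): β-rule — branch into ~Z  //  ~Z.
          branch 1.1.1 (add ~Z):
            ○ open, literals {W=T, Z=F}.
          branch 1.1.2 (add ~Z):
            ○ open, literals {W=T, Z=F}.
      branch 1.2 (add ~(Y -> ~Z)):
        ~(Y -> ~Z): α-rule — add Y, ~~Z.
        × closes — contains both Z and ~Z.
  branch 2 (add ~~~~((~W & (Y -> ~Z)) | (Z & Z)), ~~Z):
    ~~~~((~W & (Y -> ~Z)) | (Z & Z)): drop double negation, giving ~~((~W & (Y -> ~Z)) | (Z & Z)).
    ~~((~W & (Y -> ~Z)) | (Z & Z)): β-rule — branch into (~W & (Y -> ~Z))  //  (Z & Z).
      branch 2.1 (add (~W & (Y -> ~Z))):
        (~W & (Y -> ~Z)): α-rule — add ~W, (Y -> ~Z).
        (Y -> ~Z): β-rule — branch into ~Y  //  ~Z.
          branch 2.1.1 (add ~Y):
            ○ open, literals {W=F, Y=F, Z=T}.
          branch 2.1.2 (add ~Z):
            × closes — contains both Z and ~Z.
      branch 2.2 (add (Z & Z)):
        (Z & Z): α-rule — add Z, Z.
        ○ open, literals {Z=T}.
2 branches closed, 4 open.
Each open branch fixes some atoms; the unmentioned ones are free. Counting distinct full assignments: branch {W=T, Z=F} (X, Y) contributes 4 new; branch {W=T, Z=F} (X, Y) contributes 0 new; branch {W=F, Y=F, Z=T} (X) contributes 2 new; branch {Z=T} (X, Y, W) contributes 6 new. Total: 12.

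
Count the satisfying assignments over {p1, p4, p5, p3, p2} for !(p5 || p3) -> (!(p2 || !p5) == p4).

28

Initial set: {(!(p5 || p3) -> (!(p2 || !p5) == p4))}.
(!(p5 || p3) -> (!(p2 || !p5) == p4)): β-rule — branch into !!(p5 || p3)  //  (!(p2 || !p5) == p4).
  branch 1 (add !!(p5 || p3)):
    !!(p5 || p3): β-rule — branch into p5  //  p3.
      branch 1.1 (add p5):
        ○ open, literals {p5=true}.
      branch 1.2 (add p3):
        ○ open, literals {p3=true}.
  branch 2 (add (!(p2 || !p5) == p4)):
    (!(p2 || !p5) == p4): β-rule — branch into !(p2 || !p5), p4  //  !!(p2 || !p5), !p4.
      branch 2.1 (add !(p2 || !p5), p4):
        !(p2 || !p5): α-rule — add !p2, !!p5.
        ○ open, literals {p2=false, p4=true, p5=true}.
      branch 2.2 (add !!(p2 || !p5), !p4):
        !!(p2 || !p5): β-rule — branch into p2  //  !p5.
          branch 2.2.1 (add p2):
            ○ open, literals {p2=true, p4=false}.
          branch 2.2.2 (add !p5):
            ○ open, literals {p4=false, p5=false}.
0 branches closed, 5 open.
Each open branch fixes some atoms; the unmentioned ones are free. Counting distinct full assignments: branch {p5=true} (p1, p4, p3, p2) contributes 16 new; branch {p3=true} (p1, p4, p5, p2) contributes 8 new; branch {p2=false, p4=true, p5=true} (p1, p3) contributes 0 new; branch {p2=true, p4=false} (p1, p5, p3) contributes 2 new; branch {p4=false, p5=false} (p1, p3, p2) contributes 2 new. Total: 28.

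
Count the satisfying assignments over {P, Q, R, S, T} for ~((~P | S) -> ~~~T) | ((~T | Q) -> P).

Initial set: {(~((~P | S) -> ~~~T) | ((~T | Q) -> P))}.
(~((~P | S) -> ~~~T) | ((~T | Q) -> P)): β-rule — branch into ~((~P | S) -> ~~~T)  //  ((~T | Q) -> P).
  branch 1 (add ~((~P | S) -> ~~~T)):
    ~((~P | S) -> ~~~T): α-rule — add (~P | S), ~~~~T.
    ~~~~T: drop double negation, giving ~~T.
    (~P | S): β-rule — branch into ~P  //  S.
      branch 1.1 (add ~P):
        ○ open, literals {P=0, T=1}.
      branch 1.2 (add S):
        ○ open, literals {S=1, T=1}.
  branch 2 (add ((~T | Q) -> P)):
    ((~T | Q) -> P): β-rule — branch into ~(~T | Q)  //  P.
      branch 2.1 (add ~(~T | Q)):
        ~(~T | Q): α-rule — add ~~T, ~Q.
        ○ open, literals {Q=0, T=1}.
      branch 2.2 (add P):
        ○ open, literals {P=1}.
0 branches closed, 4 open.
Each open branch fixes some atoms; the unmentioned ones are free. Counting distinct full assignments: branch {P=0, T=1} (Q, R, S) contributes 8 new; branch {S=1, T=1} (P, Q, R) contributes 4 new; branch {Q=0, T=1} (P, R, S) contributes 2 new; branch {P=1} (Q, R, S, T) contributes 10 new. Total: 24.

24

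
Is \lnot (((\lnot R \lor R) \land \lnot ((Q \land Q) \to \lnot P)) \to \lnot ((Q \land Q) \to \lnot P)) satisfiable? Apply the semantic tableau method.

Unsatisfiable

Initial set: {\lnot (((\lnot R \lor R) \land \lnot ((Q \land Q) \to \lnot P)) \to \lnot ((Q \land Q) \to \lnot P))}.
\lnot (((\lnot R \lor R) \land \lnot ((Q \land Q) \to \lnot P)) \to \lnot ((Q \land Q) \to \lnot P)): α-rule — add ((\lnot R \lor R) \land \lnot ((Q \land Q) \to \lnot P)), \lnot \lnot ((Q \land Q) \to \lnot P).
((\lnot R \lor R) \land \lnot ((Q \land Q) \to \lnot P)): α-rule — add (\lnot R \lor R), \lnot ((Q \land Q) \to \lnot P).
\lnot ((Q \land Q) \to \lnot P): α-rule — add (Q \land Q), \lnot \lnot P.
(Q \land Q): α-rule — add Q, Q.
\lnot \lnot ((Q \land Q) \to \lnot P): β-rule — branch into \lnot (Q \land Q)  //  \lnot P.
  branch 1 (add \lnot (Q \land Q)):
    (\lnot R \lor R): β-rule — branch into \lnot R  //  R.
      branch 1.1 (add \lnot R):
        \lnot (Q \land Q): β-rule — branch into \lnot Q  //  \lnot Q.
          branch 1.1.1 (add \lnot Q):
            × closes — contains both Q and \lnot Q.
          branch 1.1.2 (add \lnot Q):
            × closes — contains both Q and \lnot Q.
      branch 1.2 (add R):
        \lnot (Q \land Q): β-rule — branch into \lnot Q  //  \lnot Q.
          branch 1.2.1 (add \lnot Q):
            × closes — contains both Q and \lnot Q.
          branch 1.2.2 (add \lnot Q):
            × closes — contains both Q and \lnot Q.
  branch 2 (add \lnot P):
    × closes — contains both P and \lnot P.
All 5 branches close.
Every branch closed; the formula is unsatisfiable.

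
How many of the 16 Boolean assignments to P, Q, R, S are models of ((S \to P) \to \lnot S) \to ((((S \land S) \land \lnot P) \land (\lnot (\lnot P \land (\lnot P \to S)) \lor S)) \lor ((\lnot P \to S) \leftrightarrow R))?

Initial set: {(((S \to P) \to \lnot S) \to ((((S \land S) \land \lnot P) \land (\lnot (\lnot P \land (\lnot P \to S)) \lor S)) \lor ((\lnot P \to S) \leftrightarrow R)))}.
(((S \to P) \to \lnot S) \to ((((S \land S) \land \lnot P) \land (\lnot (\lnot P \land (\lnot P \to S)) \lor S)) \lor ((\lnot P \to S) \leftrightarrow R))): β-rule — branch into \lnot ((S \to P) \to \lnot S)  //  ((((S \land S) \land \lnot P) \land (\lnot (\lnot P \land (\lnot P \to S)) \lor S)) \lor ((\lnot P \to S) \leftrightarrow R)).
  branch 1 (add \lnot ((S \to P) \to \lnot S)):
    \lnot ((S \to P) \to \lnot S): α-rule — add (S \to P), \lnot \lnot S.
    (S \to P): β-rule — branch into \lnot S  //  P.
      branch 1.1 (add \lnot S):
        × closes — contains both S and \lnot S.
      branch 1.2 (add P):
        ○ open, literals {P=true, S=true}.
  branch 2 (add ((((S \land S) \land \lnot P) \land (\lnot (\lnot P \land (\lnot P \to S)) \lor S)) \lor ((\lnot P \to S) \leftrightarrow R))):
    ((((S \land S) \land \lnot P) \land (\lnot (\lnot P \land (\lnot P \to S)) \lor S)) \lor ((\lnot P \to S) \leftrightarrow R)): β-rule — branch into (((S \land S) \land \lnot P) \land (\lnot (\lnot P \land (\lnot P \to S)) \lor S))  //  ((\lnot P \to S) \leftrightarrow R).
      branch 2.1 (add (((S \land S) \land \lnot P) \land (\lnot (\lnot P \land (\lnot P \to S)) \lor S))):
        (((S \land S) \land \lnot P) \land (\lnot (\lnot P \land (\lnot P \to S)) \lor S)): α-rule — add ((S \land S) \land \lnot P), (\lnot (\lnot P \land (\lnot P \to S)) \lor S).
        ((S \land S) \land \lnot P): α-rule — add (S \land S), \lnot P.
        (S \land S): α-rule — add S, S.
        (\lnot (\lnot P \land (\lnot P \to S)) \lor S): β-rule — branch into \lnot (\lnot P \land (\lnot P \to S))  //  S.
          branch 2.1.1 (add \lnot (\lnot P \land (\lnot P \to S))):
            \lnot (\lnot P \land (\lnot P \to S)): β-rule — branch into \lnot \lnot P  //  \lnot (\lnot P \to S).
              branch 2.1.1.1 (add \lnot \lnot P):
                × closes — contains both P and \lnot P.
              branch 2.1.1.2 (add \lnot (\lnot P \to S)):
                \lnot (\lnot P \to S): α-rule — add \lnot P, \lnot S.
                × closes — contains both S and \lnot S.
          branch 2.1.2 (add S):
            ○ open, literals {P=false, S=true}.
      branch 2.2 (add ((\lnot P \to S) \leftrightarrow R)):
        ((\lnot P \to S) \leftrightarrow R): β-rule — branch into (\lnot P \to S), R  //  \lnot (\lnot P \to S), \lnot R.
          branch 2.2.1 (add (\lnot P \to S), R):
            (\lnot P \to S): β-rule — branch into \lnot \lnot P  //  S.
              branch 2.2.1.1 (add \lnot \lnot P):
                ○ open, literals {P=true, R=true}.
              branch 2.2.1.2 (add S):
                ○ open, literals {R=true, S=true}.
          branch 2.2.2 (add \lnot (\lnot P \to S), \lnot R):
            \lnot (\lnot P \to S): α-rule — add \lnot P, \lnot S.
            ○ open, literals {P=false, R=false, S=false}.
3 branches closed, 5 open.
Each open branch fixes some atoms; the unmentioned ones are free. Counting distinct full assignments: branch {P=true, S=true} (Q, R) contributes 4 new; branch {P=false, S=true} (Q, R) contributes 4 new; branch {P=true, R=true} (Q, S) contributes 2 new; branch {R=true, S=true} (P, Q) contributes 0 new; branch {P=false, R=false, S=false} (Q) contributes 2 new. Total: 12.

12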